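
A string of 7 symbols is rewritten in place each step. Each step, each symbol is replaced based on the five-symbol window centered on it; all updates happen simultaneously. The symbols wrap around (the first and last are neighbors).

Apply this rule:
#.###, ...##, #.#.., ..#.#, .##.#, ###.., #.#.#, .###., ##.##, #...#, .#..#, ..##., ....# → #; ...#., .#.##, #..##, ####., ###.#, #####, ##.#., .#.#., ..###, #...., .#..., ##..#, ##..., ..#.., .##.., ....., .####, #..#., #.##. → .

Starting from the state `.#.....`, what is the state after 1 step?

......#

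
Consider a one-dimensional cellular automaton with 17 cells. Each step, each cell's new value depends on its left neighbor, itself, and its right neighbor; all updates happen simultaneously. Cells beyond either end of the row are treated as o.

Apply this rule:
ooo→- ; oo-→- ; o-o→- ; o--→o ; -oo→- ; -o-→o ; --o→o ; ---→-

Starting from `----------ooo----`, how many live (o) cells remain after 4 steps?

5

o--------o---o--o
-o------ooo-oooo-
-oo----o---------
---o--ooo-------o
count of o: 5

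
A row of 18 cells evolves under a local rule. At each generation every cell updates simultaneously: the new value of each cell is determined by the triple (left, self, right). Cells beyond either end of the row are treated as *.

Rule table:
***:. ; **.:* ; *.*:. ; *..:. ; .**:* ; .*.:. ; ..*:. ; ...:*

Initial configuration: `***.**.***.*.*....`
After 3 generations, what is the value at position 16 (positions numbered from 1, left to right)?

*

generation 1: ..*.**.*.*.....**.
generation 2: ....**.....***.**.
generation 3: .**.**.***.*.*.**.
position 16 holds *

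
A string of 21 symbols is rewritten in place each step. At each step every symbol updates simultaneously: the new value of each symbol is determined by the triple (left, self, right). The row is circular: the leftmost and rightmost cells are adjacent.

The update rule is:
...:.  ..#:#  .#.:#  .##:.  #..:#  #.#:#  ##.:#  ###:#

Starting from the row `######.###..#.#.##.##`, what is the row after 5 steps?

##.########.########.

#######.########.##.#
########.########.##.
.########.########.##
#.########.########.#
##.########.########.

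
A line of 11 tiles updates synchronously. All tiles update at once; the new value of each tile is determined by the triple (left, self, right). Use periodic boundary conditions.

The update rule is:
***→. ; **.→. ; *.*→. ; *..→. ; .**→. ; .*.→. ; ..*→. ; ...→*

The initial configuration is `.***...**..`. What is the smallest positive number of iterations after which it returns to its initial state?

2

.....*....*
.***...**..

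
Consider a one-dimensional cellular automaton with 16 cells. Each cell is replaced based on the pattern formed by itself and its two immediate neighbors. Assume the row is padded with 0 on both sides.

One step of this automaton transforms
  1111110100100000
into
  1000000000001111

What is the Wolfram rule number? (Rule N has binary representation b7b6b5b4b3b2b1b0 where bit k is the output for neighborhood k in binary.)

position 1: 111 → 0  (bit 7 = 0)
position 5: 110 → 0  (bit 6 = 0)
position 6: 101 → 0  (bit 5 = 0)
position 8: 100 → 0  (bit 4 = 0)
position 0: 011 → 1  (bit 3 = 1)
position 7: 010 → 0  (bit 2 = 0)
position 9: 001 → 0  (bit 1 = 0)
position 12: 000 → 1  (bit 0 = 1)
bits b7..b0 = 00001001 = 9

9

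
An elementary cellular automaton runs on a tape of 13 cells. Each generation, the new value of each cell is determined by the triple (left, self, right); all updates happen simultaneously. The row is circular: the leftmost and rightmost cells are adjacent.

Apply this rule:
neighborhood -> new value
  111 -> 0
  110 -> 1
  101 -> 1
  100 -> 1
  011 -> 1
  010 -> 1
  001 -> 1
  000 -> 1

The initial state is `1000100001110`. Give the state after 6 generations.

1111111111011
0000000001110
1111111111011  (repeats generation 1; period 2)
generation 6: 0000000001110

0000000001110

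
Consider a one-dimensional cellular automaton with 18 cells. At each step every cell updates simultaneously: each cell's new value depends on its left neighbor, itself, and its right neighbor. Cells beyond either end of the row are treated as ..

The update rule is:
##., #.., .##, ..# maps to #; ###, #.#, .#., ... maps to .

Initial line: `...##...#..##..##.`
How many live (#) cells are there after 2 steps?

5

..####.#.#########
.##..#...#.......#
count of #: 5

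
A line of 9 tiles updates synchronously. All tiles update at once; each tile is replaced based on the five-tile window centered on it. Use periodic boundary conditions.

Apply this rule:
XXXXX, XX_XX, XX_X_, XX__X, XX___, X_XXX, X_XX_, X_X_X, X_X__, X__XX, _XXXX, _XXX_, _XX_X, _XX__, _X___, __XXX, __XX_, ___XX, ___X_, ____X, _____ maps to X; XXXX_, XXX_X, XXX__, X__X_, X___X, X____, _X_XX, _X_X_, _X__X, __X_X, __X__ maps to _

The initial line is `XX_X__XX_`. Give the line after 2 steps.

XX__XXXXX

XXXX_XXXX
XX__XXXXX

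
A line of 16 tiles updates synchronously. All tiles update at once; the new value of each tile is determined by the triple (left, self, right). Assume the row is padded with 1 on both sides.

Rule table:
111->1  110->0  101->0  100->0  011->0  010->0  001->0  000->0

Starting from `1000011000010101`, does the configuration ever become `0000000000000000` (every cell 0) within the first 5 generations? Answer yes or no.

yes

0000000000000000
all cells are 0 at generation 1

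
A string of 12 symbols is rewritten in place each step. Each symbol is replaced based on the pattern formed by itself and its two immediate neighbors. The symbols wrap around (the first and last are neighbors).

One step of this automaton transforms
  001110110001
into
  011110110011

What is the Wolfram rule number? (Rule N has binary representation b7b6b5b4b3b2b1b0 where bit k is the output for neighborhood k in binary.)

206

position 3: 111 → 1  (bit 7 = 1)
position 4: 110 → 1  (bit 6 = 1)
position 5: 101 → 0  (bit 5 = 0)
position 0: 100 → 0  (bit 4 = 0)
position 2: 011 → 1  (bit 3 = 1)
position 11: 010 → 1  (bit 2 = 1)
position 1: 001 → 1  (bit 1 = 1)
position 9: 000 → 0  (bit 0 = 0)
bits b7..b0 = 11001110 = 206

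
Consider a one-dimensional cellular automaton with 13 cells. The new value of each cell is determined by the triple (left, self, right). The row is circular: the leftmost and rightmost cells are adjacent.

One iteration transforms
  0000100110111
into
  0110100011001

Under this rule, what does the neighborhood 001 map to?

0

At position 3 the neighborhood is 001; the next row has 0 there.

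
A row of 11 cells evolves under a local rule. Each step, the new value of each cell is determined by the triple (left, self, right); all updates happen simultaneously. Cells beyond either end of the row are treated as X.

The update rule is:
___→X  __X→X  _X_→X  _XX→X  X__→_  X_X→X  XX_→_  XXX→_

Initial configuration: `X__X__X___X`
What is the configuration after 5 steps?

_XX_XX__XX_

step 1: __XX_XX_XXX
step 2: _XX_XX_XX__
step 3: XX_XX_XX__X
step 4: __XX_XX__XX
step 5: _XX_XX__XX_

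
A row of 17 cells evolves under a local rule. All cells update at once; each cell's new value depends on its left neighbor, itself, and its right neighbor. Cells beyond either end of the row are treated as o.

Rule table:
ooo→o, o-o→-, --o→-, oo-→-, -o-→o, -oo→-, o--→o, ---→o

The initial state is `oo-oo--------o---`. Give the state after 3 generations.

o----ooooooo-ooo-
-ooo--ooooo---o--
--o-o--ooo-oo-oo-

--o-o--ooo-oo-oo-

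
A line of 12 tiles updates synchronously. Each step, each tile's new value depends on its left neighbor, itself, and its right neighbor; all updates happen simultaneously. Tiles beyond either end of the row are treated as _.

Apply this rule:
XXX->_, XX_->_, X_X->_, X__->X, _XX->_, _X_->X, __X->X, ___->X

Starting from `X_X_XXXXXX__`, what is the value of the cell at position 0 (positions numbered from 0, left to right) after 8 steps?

X

X_X_______XX
X_XXXXXXXX__
X_________XX
XXXXXXXXXX__
__________XX
XXXXXXXXXX__  (repeats step 4; period 2)
step 8: XXXXXXXXXX__
position 0 holds X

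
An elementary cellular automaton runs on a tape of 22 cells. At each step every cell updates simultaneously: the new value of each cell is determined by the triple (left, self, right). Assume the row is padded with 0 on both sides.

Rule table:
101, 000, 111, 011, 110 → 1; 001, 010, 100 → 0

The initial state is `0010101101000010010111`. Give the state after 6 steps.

1001011110011000001111
0000111110011011101111
1110111110011111111111
1111111110011111111111
1111111110011111111111  (fixed point — unchanged through step 6)

1111111110011111111111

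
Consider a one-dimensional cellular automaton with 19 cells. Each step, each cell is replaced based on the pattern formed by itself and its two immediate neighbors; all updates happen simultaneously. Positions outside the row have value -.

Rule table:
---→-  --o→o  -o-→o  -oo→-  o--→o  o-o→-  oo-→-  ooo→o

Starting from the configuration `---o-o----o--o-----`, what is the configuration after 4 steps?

-o-o-ooo--o--oo--o-

--oo-oo--oooooo----
-o-----oo-oooo-o---
ooo---o----oo--oo--
-o-o-ooo--o--oo--o-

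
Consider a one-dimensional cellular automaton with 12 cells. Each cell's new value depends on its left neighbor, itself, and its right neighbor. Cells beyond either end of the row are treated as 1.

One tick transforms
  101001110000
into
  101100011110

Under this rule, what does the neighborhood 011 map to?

At position 5 the neighborhood is 011; the next row has 0 there.

0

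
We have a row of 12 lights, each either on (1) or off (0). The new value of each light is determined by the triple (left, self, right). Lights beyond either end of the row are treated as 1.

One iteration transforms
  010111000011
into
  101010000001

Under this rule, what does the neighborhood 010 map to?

0

At position 1 the neighborhood is 010; the next row has 0 there.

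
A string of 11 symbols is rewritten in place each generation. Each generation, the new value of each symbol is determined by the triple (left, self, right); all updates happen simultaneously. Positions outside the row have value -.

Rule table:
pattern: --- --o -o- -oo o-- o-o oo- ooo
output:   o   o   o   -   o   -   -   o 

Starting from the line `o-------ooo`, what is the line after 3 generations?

oooooooo-o-
-oooooo--oo
o-oooo-oo--

o-oooo-oo--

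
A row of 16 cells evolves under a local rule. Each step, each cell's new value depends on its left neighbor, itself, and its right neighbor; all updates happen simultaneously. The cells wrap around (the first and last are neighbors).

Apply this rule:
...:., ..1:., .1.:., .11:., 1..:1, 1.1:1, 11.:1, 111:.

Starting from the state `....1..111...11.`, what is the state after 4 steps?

.11.....1...11..

step 1: .....1...11...11
step 2: 1.....1...11...1
step 3: 11.....1...11...
step 4: .11.....1...11..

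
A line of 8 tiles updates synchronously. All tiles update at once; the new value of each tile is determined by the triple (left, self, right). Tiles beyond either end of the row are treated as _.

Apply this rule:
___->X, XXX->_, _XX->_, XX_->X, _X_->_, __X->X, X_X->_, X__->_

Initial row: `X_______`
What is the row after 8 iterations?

X___X_XX

__XXXXXX
XX_____X
_X_XXXX_
X_____X_
__XXXX__
XX___X_X
_X_XX___
X___X_XX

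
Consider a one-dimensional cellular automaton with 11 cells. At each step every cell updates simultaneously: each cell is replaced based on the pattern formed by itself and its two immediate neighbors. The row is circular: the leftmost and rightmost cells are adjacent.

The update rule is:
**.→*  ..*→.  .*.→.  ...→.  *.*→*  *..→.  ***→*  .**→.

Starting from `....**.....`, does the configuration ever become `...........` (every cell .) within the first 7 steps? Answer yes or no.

step 1: .....*.....
step 2: ...........
all cells are . at step 2

yes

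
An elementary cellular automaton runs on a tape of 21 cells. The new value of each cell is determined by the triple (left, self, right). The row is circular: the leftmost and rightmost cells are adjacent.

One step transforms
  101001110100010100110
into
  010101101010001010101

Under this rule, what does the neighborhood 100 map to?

At position 3 the neighborhood is 100; the next row has 1 there.

1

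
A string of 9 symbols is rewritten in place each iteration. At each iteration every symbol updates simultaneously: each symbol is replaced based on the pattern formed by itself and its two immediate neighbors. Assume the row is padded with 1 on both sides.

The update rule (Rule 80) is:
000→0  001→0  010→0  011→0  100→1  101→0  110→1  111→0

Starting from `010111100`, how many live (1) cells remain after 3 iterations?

000000110
100000010
110000000
count of 1: 2

2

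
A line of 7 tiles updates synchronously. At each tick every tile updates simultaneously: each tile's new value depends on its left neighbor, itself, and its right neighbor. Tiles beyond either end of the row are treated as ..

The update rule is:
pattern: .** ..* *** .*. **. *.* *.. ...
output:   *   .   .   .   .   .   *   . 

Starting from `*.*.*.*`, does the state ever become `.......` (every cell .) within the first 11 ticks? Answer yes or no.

tick 1: .......
all cells are . at tick 1

yes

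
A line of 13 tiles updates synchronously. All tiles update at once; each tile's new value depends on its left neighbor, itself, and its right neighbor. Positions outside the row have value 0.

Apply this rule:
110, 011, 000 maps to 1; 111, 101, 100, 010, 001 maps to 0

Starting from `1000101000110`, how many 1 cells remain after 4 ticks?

3

0010000010110
1000111000110
0010101010110
1000000000110
count of 1: 3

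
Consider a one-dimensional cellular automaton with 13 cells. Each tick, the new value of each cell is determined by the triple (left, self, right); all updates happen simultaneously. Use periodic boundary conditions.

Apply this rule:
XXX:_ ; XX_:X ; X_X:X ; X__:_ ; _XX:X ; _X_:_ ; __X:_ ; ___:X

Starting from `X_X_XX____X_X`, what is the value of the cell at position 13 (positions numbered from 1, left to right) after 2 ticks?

XX_XXX_XX__XX
_XXX_XXXX__X_
position 13 holds _

_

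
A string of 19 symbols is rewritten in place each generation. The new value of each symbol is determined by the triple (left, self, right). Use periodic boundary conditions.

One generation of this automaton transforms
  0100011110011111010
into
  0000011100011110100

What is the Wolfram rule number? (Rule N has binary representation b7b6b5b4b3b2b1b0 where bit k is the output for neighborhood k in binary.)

position 6: 111 → 1  (bit 7 = 1)
position 8: 110 → 0  (bit 6 = 0)
position 16: 101 → 1  (bit 5 = 1)
position 2: 100 → 0  (bit 4 = 0)
position 5: 011 → 1  (bit 3 = 1)
position 1: 010 → 0  (bit 2 = 0)
position 0: 001 → 0  (bit 1 = 0)
position 3: 000 → 0  (bit 0 = 0)
bits b7..b0 = 10101000 = 168

168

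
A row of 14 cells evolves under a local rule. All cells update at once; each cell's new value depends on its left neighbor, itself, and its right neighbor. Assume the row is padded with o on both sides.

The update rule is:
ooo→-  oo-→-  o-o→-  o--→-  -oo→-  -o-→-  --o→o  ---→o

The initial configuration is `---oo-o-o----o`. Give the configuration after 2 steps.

-oo-------ooo-
----oooooo----

----oooooo----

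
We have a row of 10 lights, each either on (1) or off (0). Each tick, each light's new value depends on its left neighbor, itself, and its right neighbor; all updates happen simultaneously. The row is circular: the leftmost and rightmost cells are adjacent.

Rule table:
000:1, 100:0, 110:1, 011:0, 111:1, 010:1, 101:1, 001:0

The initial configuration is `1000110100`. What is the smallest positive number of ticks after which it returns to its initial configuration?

30

1010011100
1110001100
0110100100
0011100101
0001100111
0100100011
1100101001
1100111000
0100011010
0101001110
0111000110
0011010010
1001110010
1000110011
1010010001
1110010100
0110011100
0010001101
0010100111
0011100011
0001101001
0100111001
1100011001
1101001000
0111001010
0011001110
1001000110
1001010011
1001110001
1000110100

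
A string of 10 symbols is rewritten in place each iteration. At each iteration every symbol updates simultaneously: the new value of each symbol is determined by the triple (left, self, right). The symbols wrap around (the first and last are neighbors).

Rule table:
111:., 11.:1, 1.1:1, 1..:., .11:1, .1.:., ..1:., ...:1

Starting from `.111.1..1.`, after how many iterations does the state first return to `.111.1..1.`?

.1.11.....
..111.1111
..1.111..1
...11.1...
11.111..11
.111.1..1.

6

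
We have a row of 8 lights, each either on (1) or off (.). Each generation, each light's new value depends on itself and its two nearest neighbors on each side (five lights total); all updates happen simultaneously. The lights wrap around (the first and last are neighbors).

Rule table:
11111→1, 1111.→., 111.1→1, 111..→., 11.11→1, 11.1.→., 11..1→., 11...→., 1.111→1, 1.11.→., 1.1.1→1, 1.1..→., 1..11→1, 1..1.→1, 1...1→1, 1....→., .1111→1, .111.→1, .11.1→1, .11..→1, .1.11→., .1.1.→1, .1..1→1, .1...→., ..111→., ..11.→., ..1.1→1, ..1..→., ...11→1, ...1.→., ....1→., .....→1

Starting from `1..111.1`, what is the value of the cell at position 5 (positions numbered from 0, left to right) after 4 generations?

1.1.111.
111.111.
11111111
11111111
position 5 holds 1

1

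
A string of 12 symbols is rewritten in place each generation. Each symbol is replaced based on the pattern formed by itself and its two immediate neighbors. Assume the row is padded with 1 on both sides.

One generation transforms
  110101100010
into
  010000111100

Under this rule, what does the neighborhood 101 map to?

0

At position 2 the neighborhood is 101; the next row has 0 there.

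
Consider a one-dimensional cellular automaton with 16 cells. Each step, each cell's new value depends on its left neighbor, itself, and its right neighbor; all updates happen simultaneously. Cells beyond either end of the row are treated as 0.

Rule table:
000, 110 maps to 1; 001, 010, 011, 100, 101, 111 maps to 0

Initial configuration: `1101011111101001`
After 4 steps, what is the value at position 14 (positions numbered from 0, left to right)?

0100000000100000
0001111110001111
1100000010100001
0101111000001100
position 14 holds 0

0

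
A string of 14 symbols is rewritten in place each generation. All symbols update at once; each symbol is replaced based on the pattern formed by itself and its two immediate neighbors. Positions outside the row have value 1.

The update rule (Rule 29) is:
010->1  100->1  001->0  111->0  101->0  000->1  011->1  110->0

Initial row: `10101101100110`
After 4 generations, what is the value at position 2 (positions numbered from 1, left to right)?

0

00101001010100
10101101010110
00101001010100  (repeats generation 1; period 2)
generation 4: 10101101010110
position 2 holds 0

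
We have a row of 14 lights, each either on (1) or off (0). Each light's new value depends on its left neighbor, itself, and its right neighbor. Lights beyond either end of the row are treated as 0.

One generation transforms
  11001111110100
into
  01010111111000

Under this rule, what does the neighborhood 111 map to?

1

At position 5 the neighborhood is 111; the next row has 1 there.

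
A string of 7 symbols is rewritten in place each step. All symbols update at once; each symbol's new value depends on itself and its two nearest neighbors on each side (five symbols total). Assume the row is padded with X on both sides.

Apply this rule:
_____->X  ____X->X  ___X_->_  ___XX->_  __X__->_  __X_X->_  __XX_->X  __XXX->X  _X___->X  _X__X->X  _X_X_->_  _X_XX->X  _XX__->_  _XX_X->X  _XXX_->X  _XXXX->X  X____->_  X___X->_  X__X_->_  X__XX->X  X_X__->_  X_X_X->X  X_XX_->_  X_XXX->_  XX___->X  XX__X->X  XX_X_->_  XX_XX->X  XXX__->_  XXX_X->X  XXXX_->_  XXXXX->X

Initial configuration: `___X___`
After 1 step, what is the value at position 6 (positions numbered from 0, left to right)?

_

X___X__
position 6 holds _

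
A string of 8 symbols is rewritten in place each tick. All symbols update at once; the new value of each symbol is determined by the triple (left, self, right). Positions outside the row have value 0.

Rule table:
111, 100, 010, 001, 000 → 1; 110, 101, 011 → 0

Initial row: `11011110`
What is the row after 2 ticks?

11110001

00001101
11110001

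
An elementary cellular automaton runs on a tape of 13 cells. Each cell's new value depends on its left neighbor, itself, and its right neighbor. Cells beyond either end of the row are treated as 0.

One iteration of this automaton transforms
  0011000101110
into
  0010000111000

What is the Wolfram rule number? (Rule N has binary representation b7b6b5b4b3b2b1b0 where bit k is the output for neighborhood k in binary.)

44

position 10: 111 → 0  (bit 7 = 0)
position 3: 110 → 0  (bit 6 = 0)
position 8: 101 → 1  (bit 5 = 1)
position 4: 100 → 0  (bit 4 = 0)
position 2: 011 → 1  (bit 3 = 1)
position 7: 010 → 1  (bit 2 = 1)
position 1: 001 → 0  (bit 1 = 0)
position 0: 000 → 0  (bit 0 = 0)
bits b7..b0 = 00101100 = 44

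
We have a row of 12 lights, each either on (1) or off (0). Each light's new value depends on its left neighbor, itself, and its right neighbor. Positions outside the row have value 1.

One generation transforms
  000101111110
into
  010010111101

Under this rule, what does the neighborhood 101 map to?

1

At position 4 the neighborhood is 101; the next row has 1 there.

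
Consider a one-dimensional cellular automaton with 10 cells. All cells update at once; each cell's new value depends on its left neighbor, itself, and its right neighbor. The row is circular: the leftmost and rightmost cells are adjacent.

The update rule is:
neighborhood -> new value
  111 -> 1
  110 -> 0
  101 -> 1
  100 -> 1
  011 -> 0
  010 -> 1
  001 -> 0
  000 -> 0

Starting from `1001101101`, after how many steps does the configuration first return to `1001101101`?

10

0100010010
0110011011
1001000100
1101100110
0010010001
1011011001
0100100100
0110110110
0001001001
1001101101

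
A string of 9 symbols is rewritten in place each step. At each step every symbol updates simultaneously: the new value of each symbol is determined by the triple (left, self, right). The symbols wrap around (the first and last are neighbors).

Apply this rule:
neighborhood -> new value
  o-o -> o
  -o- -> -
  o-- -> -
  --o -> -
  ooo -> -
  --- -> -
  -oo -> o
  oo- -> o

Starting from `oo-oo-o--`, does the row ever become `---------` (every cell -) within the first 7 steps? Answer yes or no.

oooooo---
o----o---
---------
all cells are - at step 3

yes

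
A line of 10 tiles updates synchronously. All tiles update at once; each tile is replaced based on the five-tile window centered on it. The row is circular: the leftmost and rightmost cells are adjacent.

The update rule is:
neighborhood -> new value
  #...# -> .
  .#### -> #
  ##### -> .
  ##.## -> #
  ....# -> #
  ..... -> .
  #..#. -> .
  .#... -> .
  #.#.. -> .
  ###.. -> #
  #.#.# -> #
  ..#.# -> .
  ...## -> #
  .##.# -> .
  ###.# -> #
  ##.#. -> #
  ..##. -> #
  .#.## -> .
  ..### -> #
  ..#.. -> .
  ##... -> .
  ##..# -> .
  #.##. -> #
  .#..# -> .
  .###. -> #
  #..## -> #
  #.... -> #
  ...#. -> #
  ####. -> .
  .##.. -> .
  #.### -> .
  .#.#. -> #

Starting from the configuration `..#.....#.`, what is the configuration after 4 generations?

....#...#.

generation 1: .#..#.##..
generation 2: #.....#...
generation 3: ..#.##...#
generation 4: ....#...#.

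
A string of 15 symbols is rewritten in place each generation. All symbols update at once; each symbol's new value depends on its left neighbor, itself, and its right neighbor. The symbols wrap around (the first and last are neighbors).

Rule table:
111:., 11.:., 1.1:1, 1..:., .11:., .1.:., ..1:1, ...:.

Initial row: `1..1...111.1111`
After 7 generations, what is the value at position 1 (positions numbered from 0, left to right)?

.

..1...1...1....
.1...1...1.....
1...1...1......
...1...1......1
..1...1......1.
.1...1......1..
1...1......1...
position 1 holds .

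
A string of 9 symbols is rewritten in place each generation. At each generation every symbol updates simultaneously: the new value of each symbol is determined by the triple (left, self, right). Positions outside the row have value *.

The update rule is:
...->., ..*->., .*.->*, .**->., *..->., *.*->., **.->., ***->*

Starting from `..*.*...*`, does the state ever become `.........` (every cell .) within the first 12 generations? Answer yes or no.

no

..*.*....
..*.*....  (fixed point — unchanged through generation 12)
generation 12 is ..*.*...., still not uniform .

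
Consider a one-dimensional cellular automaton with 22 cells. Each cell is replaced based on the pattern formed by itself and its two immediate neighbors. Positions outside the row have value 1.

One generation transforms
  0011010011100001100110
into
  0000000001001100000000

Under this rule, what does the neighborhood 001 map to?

0

At position 1 the neighborhood is 001; the next row has 0 there.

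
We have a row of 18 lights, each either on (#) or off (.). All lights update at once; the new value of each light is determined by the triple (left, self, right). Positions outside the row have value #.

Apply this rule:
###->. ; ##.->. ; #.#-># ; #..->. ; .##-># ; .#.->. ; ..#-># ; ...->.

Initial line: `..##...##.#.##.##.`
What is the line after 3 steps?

....##.#.##.##.##.

step 1: .##...##.#.##.##.#
step 2: ##...##.#.##.##.##
step 3: ....##.#.##.##.##.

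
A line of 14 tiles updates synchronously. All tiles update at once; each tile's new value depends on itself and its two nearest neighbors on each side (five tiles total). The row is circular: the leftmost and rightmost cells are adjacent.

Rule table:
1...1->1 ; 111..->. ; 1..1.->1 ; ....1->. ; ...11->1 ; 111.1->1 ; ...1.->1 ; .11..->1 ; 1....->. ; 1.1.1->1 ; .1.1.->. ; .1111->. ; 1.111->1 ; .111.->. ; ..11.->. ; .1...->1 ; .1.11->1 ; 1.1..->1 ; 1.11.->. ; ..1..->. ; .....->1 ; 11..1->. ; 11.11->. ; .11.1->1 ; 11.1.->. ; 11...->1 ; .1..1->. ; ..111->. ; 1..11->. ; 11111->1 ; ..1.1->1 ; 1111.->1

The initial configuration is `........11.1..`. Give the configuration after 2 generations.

111111.1.1.11.
1.1111.1.11.1.

1.1111.1.11.1.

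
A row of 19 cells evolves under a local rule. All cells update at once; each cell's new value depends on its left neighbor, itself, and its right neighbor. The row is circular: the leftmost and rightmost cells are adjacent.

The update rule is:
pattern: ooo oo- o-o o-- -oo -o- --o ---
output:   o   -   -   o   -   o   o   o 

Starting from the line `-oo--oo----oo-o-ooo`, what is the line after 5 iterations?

iteration 1: ---oo--oooo---o--o-
iteration 2: ooo--oo-oo-oooooooo
iteration 3: oo-oo-------ooooooo
iteration 4: o----ooooooo-oooooo
iteration 5: -oooo-ooooo---ooooo

-oooo-ooooo---ooooo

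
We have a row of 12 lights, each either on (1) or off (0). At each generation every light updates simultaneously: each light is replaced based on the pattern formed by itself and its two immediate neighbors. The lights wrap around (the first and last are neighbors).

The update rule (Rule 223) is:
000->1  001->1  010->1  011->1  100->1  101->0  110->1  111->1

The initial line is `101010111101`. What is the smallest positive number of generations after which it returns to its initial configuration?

1

generation 1: 101010111101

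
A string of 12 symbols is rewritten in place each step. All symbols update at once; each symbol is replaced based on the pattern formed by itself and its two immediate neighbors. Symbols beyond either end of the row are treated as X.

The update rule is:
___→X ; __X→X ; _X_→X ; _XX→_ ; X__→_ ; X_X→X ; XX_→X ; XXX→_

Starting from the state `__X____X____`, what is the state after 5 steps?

_XX_XXXX_XXX
X_XX___XX___
XX_X_XX_X_XX
_XXXX_XXXX__
X___XX___X_X

X___XX___X_X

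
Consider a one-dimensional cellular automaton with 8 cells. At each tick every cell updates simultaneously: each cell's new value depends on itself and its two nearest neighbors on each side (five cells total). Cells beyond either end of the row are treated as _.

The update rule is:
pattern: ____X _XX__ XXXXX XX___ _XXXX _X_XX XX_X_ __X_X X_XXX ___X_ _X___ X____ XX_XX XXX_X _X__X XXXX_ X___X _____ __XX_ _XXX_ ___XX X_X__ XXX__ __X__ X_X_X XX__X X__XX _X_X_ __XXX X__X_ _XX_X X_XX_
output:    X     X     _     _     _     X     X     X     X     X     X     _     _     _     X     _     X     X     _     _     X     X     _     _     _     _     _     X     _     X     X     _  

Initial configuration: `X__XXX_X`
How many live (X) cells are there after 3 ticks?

tick 1: _X____XX
tick 2: X_X_XX_X
tick 3: XX_X_XXX
count of X: 6

6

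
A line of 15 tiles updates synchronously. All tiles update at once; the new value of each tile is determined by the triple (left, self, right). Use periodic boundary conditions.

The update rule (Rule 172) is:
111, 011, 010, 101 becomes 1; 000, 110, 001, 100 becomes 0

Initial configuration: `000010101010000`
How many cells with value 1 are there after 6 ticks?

000011111110000
000011111100000
000011111000000
000011110000000
000011100000000
000011000000000
count of 1: 2

2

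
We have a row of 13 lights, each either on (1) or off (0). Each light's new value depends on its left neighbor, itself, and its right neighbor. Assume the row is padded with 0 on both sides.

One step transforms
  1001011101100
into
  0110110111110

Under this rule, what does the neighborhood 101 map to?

At position 4 the neighborhood is 101; the next row has 1 there.

1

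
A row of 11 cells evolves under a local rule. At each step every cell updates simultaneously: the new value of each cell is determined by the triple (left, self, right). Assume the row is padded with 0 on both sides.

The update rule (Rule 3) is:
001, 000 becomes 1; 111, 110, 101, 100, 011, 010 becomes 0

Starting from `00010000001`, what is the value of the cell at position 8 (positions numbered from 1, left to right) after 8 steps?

1

11100111110
00001000000
11110011111
00000100000
11111001111
00000010000
11111100111
00000001000
position 8 holds 1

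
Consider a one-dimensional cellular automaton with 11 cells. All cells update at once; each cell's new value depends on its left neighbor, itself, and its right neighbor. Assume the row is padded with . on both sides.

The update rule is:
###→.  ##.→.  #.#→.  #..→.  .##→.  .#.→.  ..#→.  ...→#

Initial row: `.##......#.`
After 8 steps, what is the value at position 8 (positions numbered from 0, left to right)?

....####...
###......##
....####...  (repeats step 1; period 2)
step 8: ###......##
position 8 holds .

.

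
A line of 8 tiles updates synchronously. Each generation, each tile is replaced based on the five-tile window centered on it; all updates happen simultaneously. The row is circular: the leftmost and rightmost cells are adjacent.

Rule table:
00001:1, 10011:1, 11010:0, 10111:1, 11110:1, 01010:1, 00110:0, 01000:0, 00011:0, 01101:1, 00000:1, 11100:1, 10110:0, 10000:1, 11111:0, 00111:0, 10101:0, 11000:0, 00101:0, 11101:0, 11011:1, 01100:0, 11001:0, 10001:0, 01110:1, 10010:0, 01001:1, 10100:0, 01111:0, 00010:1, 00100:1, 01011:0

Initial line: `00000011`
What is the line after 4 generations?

11100001

01111000
00011011
00001100
11100001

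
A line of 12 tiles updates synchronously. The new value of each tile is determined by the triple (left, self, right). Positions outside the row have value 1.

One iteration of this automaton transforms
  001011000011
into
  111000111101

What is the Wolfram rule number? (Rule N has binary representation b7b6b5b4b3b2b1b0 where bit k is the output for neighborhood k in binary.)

position 11: 111 → 1  (bit 7 = 1)
position 5: 110 → 0  (bit 6 = 0)
position 3: 101 → 0  (bit 5 = 0)
position 0: 100 → 1  (bit 4 = 1)
position 4: 011 → 0  (bit 3 = 0)
position 2: 010 → 1  (bit 2 = 1)
position 1: 001 → 1  (bit 1 = 1)
position 7: 000 → 1  (bit 0 = 1)
bits b7..b0 = 10010111 = 151

151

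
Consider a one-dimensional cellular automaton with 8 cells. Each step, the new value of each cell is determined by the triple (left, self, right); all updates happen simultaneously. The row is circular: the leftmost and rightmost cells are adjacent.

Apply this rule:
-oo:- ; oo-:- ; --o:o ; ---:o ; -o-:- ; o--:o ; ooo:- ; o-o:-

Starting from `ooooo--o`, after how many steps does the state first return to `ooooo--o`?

2

-----oo-
ooooo--o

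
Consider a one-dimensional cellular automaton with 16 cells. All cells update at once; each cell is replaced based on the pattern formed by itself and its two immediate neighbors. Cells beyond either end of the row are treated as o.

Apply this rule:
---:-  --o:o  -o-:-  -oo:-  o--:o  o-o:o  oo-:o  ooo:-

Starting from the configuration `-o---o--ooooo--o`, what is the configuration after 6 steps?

-oo-oo-o-oo-oo-o

o-o-o-oo----ooo-
oo-o-o-oo--o--oo
-oo-o-o-ooo-oo--
o-oo-o-o--oo-ooo
oo-oo-o-oo-oo---
-oo-oo-o-oo-oo-o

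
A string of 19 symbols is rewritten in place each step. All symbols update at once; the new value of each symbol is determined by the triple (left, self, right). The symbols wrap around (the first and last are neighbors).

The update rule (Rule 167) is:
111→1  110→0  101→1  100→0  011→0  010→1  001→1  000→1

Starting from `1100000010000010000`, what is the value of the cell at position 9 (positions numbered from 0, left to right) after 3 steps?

1

0001111110111110111
0110111101011101010
1001011011101011110
position 9 holds 1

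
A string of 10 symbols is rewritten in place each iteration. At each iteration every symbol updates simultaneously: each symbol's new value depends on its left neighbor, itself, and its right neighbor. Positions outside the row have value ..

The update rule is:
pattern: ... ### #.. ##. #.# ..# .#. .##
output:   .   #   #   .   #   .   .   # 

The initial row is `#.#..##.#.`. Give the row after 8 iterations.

.#.#.#.#.#
..#.#.#.#.
...#.#.#.#
....#.#.#.
.....#.#.#
......#.#.
.......#.#
........#.

........#.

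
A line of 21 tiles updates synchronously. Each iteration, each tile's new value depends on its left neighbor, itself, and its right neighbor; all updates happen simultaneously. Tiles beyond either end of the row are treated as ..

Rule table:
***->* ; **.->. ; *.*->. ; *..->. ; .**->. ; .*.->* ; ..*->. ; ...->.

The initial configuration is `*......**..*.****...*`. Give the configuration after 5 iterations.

*..........*........*

iteration 1: *..........*..**....*
iteration 2: *..........*........*
iteration 3: *..........*........*  (fixed point — unchanged through iteration 5)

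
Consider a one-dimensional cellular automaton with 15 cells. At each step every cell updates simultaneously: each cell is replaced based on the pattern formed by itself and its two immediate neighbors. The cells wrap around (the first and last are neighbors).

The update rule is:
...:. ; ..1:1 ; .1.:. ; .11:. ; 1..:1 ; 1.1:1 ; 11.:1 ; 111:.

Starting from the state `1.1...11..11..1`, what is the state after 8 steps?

11.1.1.111.111.
.11.1.1..11..11
1.11.1.11.111.1
11.11.1.11..11.
.11.11.1.111.11
1.11.11.1..11.1
11.11.11.11.11.
.11.11.11.11.11

.11.11.11.11.11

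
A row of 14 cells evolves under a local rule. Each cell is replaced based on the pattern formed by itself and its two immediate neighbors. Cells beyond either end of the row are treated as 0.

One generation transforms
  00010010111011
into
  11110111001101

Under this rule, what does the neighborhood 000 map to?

At position 0 the neighborhood is 000; the next row has 1 there.

1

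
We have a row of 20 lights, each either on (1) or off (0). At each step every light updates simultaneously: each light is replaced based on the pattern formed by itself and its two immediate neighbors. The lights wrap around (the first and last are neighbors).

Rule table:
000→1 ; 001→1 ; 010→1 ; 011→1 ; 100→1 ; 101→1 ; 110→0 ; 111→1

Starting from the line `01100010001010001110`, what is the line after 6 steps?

11111111111110111011

11011111111111111101
10111111111111111011
01111111111111110111
11111111111111101110
11111111111111011101
11111111111110111011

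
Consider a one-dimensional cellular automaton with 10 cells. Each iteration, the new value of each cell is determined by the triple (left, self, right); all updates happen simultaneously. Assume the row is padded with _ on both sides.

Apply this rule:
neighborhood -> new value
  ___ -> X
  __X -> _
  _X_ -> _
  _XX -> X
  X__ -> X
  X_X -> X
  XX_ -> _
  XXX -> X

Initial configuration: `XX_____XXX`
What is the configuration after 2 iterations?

_XXXX_XX_X

X_XXXX_XX_
_XXXX_XX_X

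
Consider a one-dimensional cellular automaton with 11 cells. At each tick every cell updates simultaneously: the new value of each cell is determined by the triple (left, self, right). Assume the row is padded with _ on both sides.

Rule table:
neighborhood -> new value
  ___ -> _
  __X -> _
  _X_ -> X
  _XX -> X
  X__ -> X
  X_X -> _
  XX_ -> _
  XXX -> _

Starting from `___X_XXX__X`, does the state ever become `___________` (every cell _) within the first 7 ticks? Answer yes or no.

tick 1: ___X_X__X_X
tick 2: ___X_XX_X_X
tick 3: ___X_X__X_X  (repeats tick 1; period 2)
tick 7: ___X_X__X_X
tick 7 is ___X_X__X_X, still not uniform _

no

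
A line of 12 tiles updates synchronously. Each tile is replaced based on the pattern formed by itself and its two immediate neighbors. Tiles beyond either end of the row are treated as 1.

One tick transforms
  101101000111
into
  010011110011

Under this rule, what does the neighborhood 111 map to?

At position 10 the neighborhood is 111; the next row has 1 there.

1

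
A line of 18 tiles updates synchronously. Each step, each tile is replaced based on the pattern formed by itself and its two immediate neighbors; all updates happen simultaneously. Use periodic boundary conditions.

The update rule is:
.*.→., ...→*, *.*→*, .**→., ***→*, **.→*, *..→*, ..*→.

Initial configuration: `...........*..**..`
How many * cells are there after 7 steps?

**********..*..***
***********..*..**
************..*..*
*************..*..
.*************..*.
..*************..*
*..*************..
count of *: 14

14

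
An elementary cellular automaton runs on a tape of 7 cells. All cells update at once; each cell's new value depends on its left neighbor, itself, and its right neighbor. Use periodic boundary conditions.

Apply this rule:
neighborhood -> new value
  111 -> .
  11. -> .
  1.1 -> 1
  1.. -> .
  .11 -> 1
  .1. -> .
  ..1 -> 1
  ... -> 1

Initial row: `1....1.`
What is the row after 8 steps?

..11..1

step 1: ..111.1
step 2: .11..1.
step 3: 11..1..
step 4: 1..1..1
step 5: ..1..11
step 6: .1..11.
step 7: 1..11..
step 8: ..11..1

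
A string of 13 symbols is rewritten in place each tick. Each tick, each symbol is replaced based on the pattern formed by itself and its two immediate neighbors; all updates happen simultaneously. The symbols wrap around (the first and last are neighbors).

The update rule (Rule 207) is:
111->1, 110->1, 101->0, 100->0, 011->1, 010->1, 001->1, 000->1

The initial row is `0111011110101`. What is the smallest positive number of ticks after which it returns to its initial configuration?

tick 1: 0111011110101

1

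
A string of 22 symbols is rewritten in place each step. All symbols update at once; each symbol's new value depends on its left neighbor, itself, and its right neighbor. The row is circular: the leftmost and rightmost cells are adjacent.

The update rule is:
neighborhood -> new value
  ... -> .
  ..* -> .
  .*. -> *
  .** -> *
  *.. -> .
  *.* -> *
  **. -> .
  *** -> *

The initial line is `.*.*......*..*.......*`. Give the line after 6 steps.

..........*..*.......*

step 1: ****......*..*.......*
step 2: ***.......*..*.......*
step 3: **........*..*.......*
step 4: *.........*..*.......*
step 5: ..........*..*.......*
step 6: ..........*..*.......*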